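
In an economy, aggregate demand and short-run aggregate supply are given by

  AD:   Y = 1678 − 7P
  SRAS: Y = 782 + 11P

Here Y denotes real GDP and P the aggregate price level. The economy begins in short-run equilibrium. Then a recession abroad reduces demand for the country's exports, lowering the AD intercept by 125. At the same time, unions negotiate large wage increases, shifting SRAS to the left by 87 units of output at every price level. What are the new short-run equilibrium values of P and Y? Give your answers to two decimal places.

After both shocks: AD is Y = 1553 − 7P and SRAS is Y = 695 + 11P.
Setting them equal: 858 = 18P, so P = 47.67.
Substituting into AD, Y = 1219.33.

P = 47.67, Y = 1219.33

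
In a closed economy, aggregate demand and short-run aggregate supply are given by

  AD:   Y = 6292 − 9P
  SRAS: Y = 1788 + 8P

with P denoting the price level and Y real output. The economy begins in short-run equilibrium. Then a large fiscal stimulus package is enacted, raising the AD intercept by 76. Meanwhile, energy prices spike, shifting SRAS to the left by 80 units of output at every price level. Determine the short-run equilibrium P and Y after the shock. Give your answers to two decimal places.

P = 274.12, Y = 3900.94

After both shocks: AD is Y = 6368 − 9P and SRAS is Y = 1708 + 8P.
Setting them equal: 4660 = 17P, so P = 274.12.
Substituting into AD, Y = 3900.94.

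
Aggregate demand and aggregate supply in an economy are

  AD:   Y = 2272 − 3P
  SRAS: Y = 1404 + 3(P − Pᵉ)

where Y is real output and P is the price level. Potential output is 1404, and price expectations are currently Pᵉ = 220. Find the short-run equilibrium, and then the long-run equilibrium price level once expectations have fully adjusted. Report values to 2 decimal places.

Short run: with Pᵉ = 220, SRAS is Y = 744 + 3P. Setting AD = SRAS gives 1528 = 6P, so P = 254.67 and Y = 2272 − 3P = 1508.00.
Output 1508.00 is above potential 1404, so over time expected prices rise and SRAS shifts left until Y returns to 1404.
Long run: Y = 1404 on the AD curve gives 1404 = 2272 − 3P, so P = 289.33.

Short run: P = 254.67, Y = 1508.00. Long run: P = 289.33.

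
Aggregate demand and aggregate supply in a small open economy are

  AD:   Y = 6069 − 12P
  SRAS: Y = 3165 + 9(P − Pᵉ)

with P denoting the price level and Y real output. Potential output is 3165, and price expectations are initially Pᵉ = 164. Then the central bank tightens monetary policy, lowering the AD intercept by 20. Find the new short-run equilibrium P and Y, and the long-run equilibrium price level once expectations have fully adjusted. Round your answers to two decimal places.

AD shifts left: new AD is Y = 6049 − 12P. With Pᵉ = 164, SRAS is Y = 1689 + 9P.
Short run: 6049 − 12P = 1689 + 9P gives 4360 = 21P, so P = 207.62 and Y = 6049 − 12P = 3557.57.
Y = 3557.57 is above potential 3165; expectations adjust and SRAS shifts left until Y = 3165.
Long run: on the new AD curve, 3165 = 6049 − 12P gives P = 240.33.

Short run: P = 207.62, Y = 3557.57. Long run: P = 240.33.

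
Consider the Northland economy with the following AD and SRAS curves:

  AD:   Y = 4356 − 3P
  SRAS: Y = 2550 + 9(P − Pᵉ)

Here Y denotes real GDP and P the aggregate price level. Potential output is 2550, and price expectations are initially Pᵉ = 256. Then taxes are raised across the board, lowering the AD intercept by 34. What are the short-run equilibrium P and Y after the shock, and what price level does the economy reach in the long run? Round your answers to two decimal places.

Short run: P = 339.67, Y = 3303.00. Long run: P = 590.67.

AD shifts left: new AD is Y = 4322 − 3P. With Pᵉ = 256, SRAS is Y = 246 + 9P.
Short run: 4322 − 3P = 246 + 9P gives 4076 = 12P, so P = 339.67 and Y = 4322 − 3P = 3303.00.
Y = 3303.00 is above potential 2550; expectations adjust and SRAS shifts left until Y = 2550.
Long run: on the new AD curve, 2550 = 4322 − 3P gives P = 590.67.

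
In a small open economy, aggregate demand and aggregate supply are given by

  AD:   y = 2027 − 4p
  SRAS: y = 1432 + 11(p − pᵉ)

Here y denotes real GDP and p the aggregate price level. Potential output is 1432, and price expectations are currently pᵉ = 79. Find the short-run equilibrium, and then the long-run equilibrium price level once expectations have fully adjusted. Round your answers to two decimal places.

Short run: p = 97.60, y = 1636.60. Long run: p = 148.75.

Short run: with pᵉ = 79, SRAS is y = 563 + 11p. Setting AD = SRAS gives 1464 = 15p, so p = 97.60 and y = 2027 − 4p = 1636.60.
Output 1636.60 is above potential 1432, so over time expected prices rise and SRAS shifts left until y returns to 1432.
Long run: y = 1432 on the AD curve gives 1432 = 2027 − 4p, so p = 148.75.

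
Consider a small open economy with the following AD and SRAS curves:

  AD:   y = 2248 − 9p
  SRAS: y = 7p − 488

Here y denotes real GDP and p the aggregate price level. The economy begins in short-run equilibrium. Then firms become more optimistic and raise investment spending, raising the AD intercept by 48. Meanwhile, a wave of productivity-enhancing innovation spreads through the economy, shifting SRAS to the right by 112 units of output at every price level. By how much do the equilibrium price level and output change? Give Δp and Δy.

Δp = -4, Δy = +84

After both shocks: AD is y = 2296 − 9p and SRAS is y = 7p − 376.
Setting them equal: 2672 = 16p, so p = 167.
y = 2296 − 9·167 = 793.
Initially p = 171, y = 709, so Δp = -4 and Δy = +84.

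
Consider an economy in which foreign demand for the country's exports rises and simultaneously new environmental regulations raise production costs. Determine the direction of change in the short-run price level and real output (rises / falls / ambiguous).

Price level: rises; output: ambiguous

The first event is a positive demand shock: AD shifts right, which by itself pushes P up and Y up.
The second is an adverse supply shock: SRAS shifts left, which by itself pushes P up and Y down.
Both shocks push P up, so P rises. The two shocks push Y in opposite directions, so the effect on Y is ambiguous.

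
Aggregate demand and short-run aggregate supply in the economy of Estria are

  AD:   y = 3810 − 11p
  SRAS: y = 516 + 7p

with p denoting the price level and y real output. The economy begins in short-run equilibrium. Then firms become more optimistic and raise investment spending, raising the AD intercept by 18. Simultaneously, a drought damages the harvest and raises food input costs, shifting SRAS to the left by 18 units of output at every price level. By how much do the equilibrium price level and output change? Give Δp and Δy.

After both shocks: AD is y = 3828 − 11p and SRAS is y = 498 + 7p.
Setting them equal: 3330 = 18p, so p = 185.
y = 3828 − 11·185 = 1793.
Initially p = 183, y = 1797, so Δp = +2 and Δy = -4.

Δp = +2, Δy = -4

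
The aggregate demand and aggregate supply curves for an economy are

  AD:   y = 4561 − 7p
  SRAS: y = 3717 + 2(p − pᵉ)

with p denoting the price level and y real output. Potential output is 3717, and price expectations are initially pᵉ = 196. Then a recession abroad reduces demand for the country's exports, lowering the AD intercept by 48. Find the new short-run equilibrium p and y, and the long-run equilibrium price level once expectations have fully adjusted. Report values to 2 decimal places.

Short run: p = 132.00, y = 3589.00. Long run: p = 113.71.

AD shifts left: new AD is y = 4513 − 7p. With pᵉ = 196, SRAS is y = 3325 + 2p.
Short run: 4513 − 7p = 3325 + 2p gives 1188 = 9p, so p = 132.00 and y = 4513 − 7p = 3589.00.
y = 3589.00 is below potential 3717; expectations adjust and SRAS shifts right until y = 3717.
Long run: on the new AD curve, 3717 = 4513 − 7p gives p = 113.71.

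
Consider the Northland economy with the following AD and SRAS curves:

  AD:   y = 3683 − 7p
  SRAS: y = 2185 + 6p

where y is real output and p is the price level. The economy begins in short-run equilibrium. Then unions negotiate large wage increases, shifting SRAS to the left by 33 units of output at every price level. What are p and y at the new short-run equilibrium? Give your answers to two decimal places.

p = 117.77, y = 2858.62

This is a negative supply shock: SRAS shifts left.
New SRAS: y = 2152 + 6p.
Set AD = SRAS: 3683 − 7p = 2152 + 6p, so 1531 = 13p and p = 117.77.
Substituting into AD, y = 2858.62.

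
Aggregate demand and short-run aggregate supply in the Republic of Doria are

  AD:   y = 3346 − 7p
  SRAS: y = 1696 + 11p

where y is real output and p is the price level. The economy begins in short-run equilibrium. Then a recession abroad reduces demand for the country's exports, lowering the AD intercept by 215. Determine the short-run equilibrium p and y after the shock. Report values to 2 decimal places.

This is a negative demand shock: AD shifts left.
New AD: y = 3131 − 7p.
Set AD = SRAS: 3131 − 7p = 1696 + 11p, so 1435 = 18p and p = 79.72.
Substituting into AD, y = 2572.94.

p = 79.72, y = 2572.94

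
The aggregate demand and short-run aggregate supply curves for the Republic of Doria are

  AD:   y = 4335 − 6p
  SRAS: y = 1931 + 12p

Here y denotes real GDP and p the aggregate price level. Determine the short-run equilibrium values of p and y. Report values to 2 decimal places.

p = 133.56, y = 3533.67

Set AD = SRAS: 4335 − 6p = 1931 + 12p, so 2404 = 18p and p = 133.56.
Substituting into AD, y = 4335 − 6p = 3533.67.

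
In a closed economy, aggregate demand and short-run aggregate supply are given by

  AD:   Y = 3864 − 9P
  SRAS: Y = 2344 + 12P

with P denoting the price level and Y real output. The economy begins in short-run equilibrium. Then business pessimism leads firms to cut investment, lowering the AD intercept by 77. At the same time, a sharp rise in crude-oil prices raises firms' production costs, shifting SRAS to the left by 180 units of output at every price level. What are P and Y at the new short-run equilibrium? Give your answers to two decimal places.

P = 77.29, Y = 3091.43

After both shocks: AD is Y = 3787 − 9P and SRAS is Y = 2164 + 12P.
Setting them equal: 1623 = 21P, so P = 77.29.
Substituting into AD, Y = 3091.43.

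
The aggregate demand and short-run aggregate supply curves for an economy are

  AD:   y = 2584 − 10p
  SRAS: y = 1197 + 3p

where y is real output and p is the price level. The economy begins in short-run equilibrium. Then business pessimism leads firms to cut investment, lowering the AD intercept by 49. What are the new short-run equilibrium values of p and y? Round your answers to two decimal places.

This is a negative demand shock: AD shifts left.
New AD: y = 2535 − 10p.
Set AD = SRAS: 2535 − 10p = 1197 + 3p, so 1338 = 13p and p = 102.92.
Substituting into AD, y = 1505.77.

p = 102.92, y = 1505.77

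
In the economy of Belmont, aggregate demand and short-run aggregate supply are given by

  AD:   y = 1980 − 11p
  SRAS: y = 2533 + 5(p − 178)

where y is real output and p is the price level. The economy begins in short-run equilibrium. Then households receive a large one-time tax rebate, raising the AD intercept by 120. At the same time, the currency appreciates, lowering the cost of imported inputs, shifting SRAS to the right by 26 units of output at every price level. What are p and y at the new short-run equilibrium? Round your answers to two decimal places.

After both shocks: AD is y = 2100 − 11p and SRAS is y = 1669 + 5p.
Setting them equal: 431 = 16p, so p = 26.94.
Substituting into AD, y = 1803.69.

p = 26.94, y = 1803.69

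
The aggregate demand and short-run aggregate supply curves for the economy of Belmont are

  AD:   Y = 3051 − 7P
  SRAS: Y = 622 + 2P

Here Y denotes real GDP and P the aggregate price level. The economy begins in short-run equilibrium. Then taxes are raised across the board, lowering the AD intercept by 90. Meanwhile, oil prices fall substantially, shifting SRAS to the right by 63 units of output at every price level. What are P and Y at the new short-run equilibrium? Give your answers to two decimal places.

After both shocks: AD is Y = 2961 − 7P and SRAS is Y = 685 + 2P.
Setting them equal: 2276 = 9P, so P = 252.89.
Substituting into AD, Y = 1190.78.

P = 252.89, Y = 1190.78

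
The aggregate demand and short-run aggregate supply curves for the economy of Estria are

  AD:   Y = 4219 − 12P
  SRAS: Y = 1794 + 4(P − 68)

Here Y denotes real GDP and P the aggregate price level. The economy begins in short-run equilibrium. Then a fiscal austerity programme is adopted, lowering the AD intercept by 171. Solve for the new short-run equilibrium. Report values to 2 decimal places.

P = 157.88, Y = 2153.50

This is a negative demand shock: AD shifts left.
New AD: Y = 4048 − 12P.
SRAS can be written Y = 1522 + 4P.
Set AD = SRAS: 4048 − 12P = 1522 + 4P, so 2526 = 16P and P = 157.88.
Substituting into AD, Y = 2153.50.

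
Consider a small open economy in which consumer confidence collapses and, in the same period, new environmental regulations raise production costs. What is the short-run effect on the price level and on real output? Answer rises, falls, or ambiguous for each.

The first event is a negative demand shock: AD shifts left, which by itself pushes P down and Y down.
The second is an adverse supply shock: SRAS shifts left, which by itself pushes P up and Y down.
The two shocks push P in opposite directions, so the effect on P is ambiguous. Both shocks push Y down, so Y falls.

Price level: ambiguous; output: falls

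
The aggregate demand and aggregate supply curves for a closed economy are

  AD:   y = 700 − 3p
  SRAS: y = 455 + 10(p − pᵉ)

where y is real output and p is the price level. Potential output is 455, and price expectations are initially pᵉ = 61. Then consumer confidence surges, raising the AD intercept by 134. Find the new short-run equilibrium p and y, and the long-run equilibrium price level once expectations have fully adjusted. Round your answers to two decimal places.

Short run: p = 76.08, y = 605.77. Long run: p = 126.33.

AD shifts right: new AD is y = 834 − 3p. With pᵉ = 61, SRAS is y = 10p − 155.
Short run: 834 − 3p = 10p − 155 gives 989 = 13p, so p = 76.08 and y = 834 − 3p = 605.77.
y = 605.77 is above potential 455; expectations adjust and SRAS shifts left until y = 455.
Long run: on the new AD curve, 455 = 834 − 3p gives p = 126.33.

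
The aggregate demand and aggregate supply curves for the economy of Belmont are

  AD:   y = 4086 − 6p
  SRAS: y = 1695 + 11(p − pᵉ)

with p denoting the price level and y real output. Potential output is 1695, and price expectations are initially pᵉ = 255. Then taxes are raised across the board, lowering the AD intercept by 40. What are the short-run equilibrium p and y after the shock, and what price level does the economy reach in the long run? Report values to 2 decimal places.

Short run: p = 303.29, y = 2226.24. Long run: p = 391.83.

AD shifts left: new AD is y = 4046 − 6p. With pᵉ = 255, SRAS is y = 11p − 1110.
Short run: 4046 − 6p = 11p − 1110 gives 5156 = 17p, so p = 303.29 and y = 4046 − 6p = 2226.24.
y = 2226.24 is above potential 1695; expectations adjust and SRAS shifts left until y = 1695.
Long run: on the new AD curve, 1695 = 4046 − 6p gives p = 391.83.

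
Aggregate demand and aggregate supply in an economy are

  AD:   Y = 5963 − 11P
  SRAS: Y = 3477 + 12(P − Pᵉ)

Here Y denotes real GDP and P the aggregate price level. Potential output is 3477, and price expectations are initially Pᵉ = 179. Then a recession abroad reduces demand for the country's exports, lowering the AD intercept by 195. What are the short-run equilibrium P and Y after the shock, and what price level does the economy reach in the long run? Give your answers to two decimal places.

AD shifts left: new AD is Y = 5768 − 11P. With Pᵉ = 179, SRAS is Y = 1329 + 12P.
Short run: 5768 − 11P = 1329 + 12P gives 4439 = 23P, so P = 193.00 and Y = 5768 − 11P = 3645.00.
Y = 3645.00 is above potential 3477; expectations adjust and SRAS shifts left until Y = 3477.
Long run: on the new AD curve, 3477 = 5768 − 11P gives P = 208.27.

Short run: P = 193.00, Y = 3645.00. Long run: P = 208.27.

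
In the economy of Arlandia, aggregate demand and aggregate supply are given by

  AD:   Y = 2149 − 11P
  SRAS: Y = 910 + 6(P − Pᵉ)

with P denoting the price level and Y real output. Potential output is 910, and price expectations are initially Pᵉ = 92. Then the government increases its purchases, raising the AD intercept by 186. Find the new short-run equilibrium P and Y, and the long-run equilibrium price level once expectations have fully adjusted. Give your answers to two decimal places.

AD shifts right: new AD is Y = 2335 − 11P. With Pᵉ = 92, SRAS is Y = 358 + 6P.
Short run: 2335 − 11P = 358 + 6P gives 1977 = 17P, so P = 116.29 and Y = 2335 − 11P = 1055.76.
Y = 1055.76 is above potential 910; expectations adjust and SRAS shifts left until Y = 910.
Long run: on the new AD curve, 910 = 2335 − 11P gives P = 129.55.

Short run: P = 116.29, Y = 1055.76. Long run: P = 129.55.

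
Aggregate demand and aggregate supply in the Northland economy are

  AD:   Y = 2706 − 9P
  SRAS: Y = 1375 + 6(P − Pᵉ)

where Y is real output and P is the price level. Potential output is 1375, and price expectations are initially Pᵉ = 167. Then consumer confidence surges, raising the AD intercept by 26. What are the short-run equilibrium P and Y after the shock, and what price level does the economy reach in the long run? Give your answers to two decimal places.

AD shifts right: new AD is Y = 2732 − 9P. With Pᵉ = 167, SRAS is Y = 373 + 6P.
Short run: 2732 − 9P = 373 + 6P gives 2359 = 15P, so P = 157.27 and Y = 2732 − 9P = 1316.60.
Y = 1316.60 is below potential 1375; expectations adjust and SRAS shifts right until Y = 1375.
Long run: on the new AD curve, 1375 = 2732 − 9P gives P = 150.78.

Short run: P = 157.27, Y = 1316.60. Long run: P = 150.78.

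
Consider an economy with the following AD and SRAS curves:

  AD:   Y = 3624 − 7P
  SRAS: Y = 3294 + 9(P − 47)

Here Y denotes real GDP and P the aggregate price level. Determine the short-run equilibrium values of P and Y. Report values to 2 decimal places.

P = 47.06, Y = 3294.56

Write SRAS as Y = 3294 + 9P − 423 = 2871 + 9P.
Set AD = SRAS: 3624 − 7P = 2871 + 9P, so 753 = 16P and P = 47.06.
Substituting into AD, Y = 3624 − 7P = 3294.56.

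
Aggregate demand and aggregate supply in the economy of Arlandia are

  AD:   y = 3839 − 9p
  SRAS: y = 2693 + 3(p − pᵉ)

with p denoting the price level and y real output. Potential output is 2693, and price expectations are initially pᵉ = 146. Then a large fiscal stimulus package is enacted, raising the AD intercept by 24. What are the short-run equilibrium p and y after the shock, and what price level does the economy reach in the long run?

Short run: p = 134, y = 2657. Long run: p = 130.

AD shifts right: new AD is y = 3863 − 9p. With pᵉ = 146, SRAS is y = 2255 + 3p.
Short run: 3863 − 9p = 2255 + 3p gives 1608 = 12p, so p = 134 and y = 3863 − 9·134 = 2657.
y = 2657 is below potential 2693; expectations adjust and SRAS shifts right until y = 2693.
Long run: on the new AD curve, 2693 = 3863 − 9p gives p = 130.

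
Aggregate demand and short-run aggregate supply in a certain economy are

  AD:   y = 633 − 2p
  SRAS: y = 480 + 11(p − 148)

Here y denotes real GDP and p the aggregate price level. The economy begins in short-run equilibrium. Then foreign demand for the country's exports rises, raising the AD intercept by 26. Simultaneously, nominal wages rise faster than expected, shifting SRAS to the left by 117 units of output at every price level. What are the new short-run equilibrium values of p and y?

After both shocks: AD is y = 659 − 2p and SRAS is y = 11p − 1265.
Setting them equal: 1924 = 13p, so p = 148.
y = 659 − 2·148 = 363.

p = 148, y = 363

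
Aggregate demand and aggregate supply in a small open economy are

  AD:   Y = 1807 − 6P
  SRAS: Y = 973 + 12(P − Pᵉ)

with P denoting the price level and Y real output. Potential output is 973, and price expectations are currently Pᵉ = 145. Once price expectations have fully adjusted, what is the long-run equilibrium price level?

Long-run P = 139

Short run: with Pᵉ = 145, SRAS is Y = 12P − 767. Setting AD = SRAS gives 2574 = 18P, so P = 143 and Y = 1807 − 6·143 = 949.
Output 949 is below potential 973, so over time expected prices fall and SRAS shifts right until Y returns to 973.
Long run: Y = 973 on the AD curve gives 973 = 1807 − 6P, so P = 139.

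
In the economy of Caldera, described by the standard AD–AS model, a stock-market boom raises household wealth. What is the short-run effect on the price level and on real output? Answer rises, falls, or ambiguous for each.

This is a positive demand shock: AD shifts right.
Moving along the upward-sloping SRAS curve, P rises and Y rises.

Price level: rises; output: rises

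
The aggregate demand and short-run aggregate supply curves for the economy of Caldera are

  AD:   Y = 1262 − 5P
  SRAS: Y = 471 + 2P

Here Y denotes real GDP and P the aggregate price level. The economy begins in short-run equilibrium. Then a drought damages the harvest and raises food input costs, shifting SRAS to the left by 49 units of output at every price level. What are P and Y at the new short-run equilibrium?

This is a negative supply shock: SRAS shifts left.
New SRAS: Y = 422 + 2P.
Set AD = SRAS: 1262 − 5P = 422 + 2P, so 840 = 7P and P = 120.
Y = 1262 − 5·120 = 662.

P = 120, Y = 662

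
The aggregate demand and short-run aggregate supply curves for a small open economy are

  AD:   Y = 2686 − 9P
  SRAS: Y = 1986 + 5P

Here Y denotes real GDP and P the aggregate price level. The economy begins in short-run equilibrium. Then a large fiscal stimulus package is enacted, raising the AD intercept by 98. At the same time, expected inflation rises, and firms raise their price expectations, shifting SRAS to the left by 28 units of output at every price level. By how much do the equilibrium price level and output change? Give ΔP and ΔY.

After both shocks: AD is Y = 2784 − 9P and SRAS is Y = 1958 + 5P.
Setting them equal: 826 = 14P, so P = 59.
Y = 2784 − 9·59 = 2253.
Initially P = 50, Y = 2236, so ΔP = +9 and ΔY = +17.

ΔP = +9, ΔY = +17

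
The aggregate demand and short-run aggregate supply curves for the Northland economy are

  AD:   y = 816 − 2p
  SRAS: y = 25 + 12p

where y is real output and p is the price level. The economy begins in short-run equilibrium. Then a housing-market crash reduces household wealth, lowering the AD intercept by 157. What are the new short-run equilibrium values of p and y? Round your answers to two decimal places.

This is a negative demand shock: AD shifts left.
New AD: y = 659 − 2p.
Set AD = SRAS: 659 − 2p = 25 + 12p, so 634 = 14p and p = 45.29.
Substituting into AD, y = 568.43.

p = 45.29, y = 568.43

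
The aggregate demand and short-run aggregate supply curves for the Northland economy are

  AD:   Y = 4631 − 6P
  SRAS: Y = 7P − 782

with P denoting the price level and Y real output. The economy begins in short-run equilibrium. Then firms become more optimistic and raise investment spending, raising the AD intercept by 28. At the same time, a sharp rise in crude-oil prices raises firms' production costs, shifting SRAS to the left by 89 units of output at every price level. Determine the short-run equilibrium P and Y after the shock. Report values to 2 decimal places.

After both shocks: AD is Y = 4659 − 6P and SRAS is Y = 7P − 871.
Setting them equal: 5530 = 13P, so P = 425.38.
Substituting into AD, Y = 2106.69.

P = 425.38, Y = 2106.69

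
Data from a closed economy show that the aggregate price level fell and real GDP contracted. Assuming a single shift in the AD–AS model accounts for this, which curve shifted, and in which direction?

P fell and Y fell. An AD shift moves P and Y in the same direction; an SRAS shift moves them in opposite directions.
Here P and Y moved in the same direction, so the AD curve shifted.
Since Y fell, AD shifted left.

AD shifted left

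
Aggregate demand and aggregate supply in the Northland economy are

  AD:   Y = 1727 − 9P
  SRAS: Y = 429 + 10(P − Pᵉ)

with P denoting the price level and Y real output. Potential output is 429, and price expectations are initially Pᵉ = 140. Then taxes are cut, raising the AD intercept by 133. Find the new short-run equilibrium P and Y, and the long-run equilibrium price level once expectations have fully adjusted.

Short run: P = 149, Y = 519. Long run: P = 159.

AD shifts right: new AD is Y = 1860 − 9P. With Pᵉ = 140, SRAS is Y = 10P − 971.
Short run: 1860 − 9P = 10P − 971 gives 2831 = 19P, so P = 149 and Y = 1860 − 9·149 = 519.
Y = 519 is above potential 429; expectations adjust and SRAS shifts left until Y = 429.
Long run: on the new AD curve, 429 = 1860 − 9P gives P = 159.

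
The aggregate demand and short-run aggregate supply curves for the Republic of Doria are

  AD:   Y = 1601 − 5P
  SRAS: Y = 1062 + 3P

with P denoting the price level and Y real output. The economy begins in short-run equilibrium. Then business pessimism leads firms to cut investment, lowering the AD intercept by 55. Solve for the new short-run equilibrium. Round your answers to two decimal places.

P = 60.50, Y = 1243.50

This is a negative demand shock: AD shifts left.
New AD: Y = 1546 − 5P.
Set AD = SRAS: 1546 − 5P = 1062 + 3P, so 484 = 8P and P = 60.50.
Substituting into AD, Y = 1243.50.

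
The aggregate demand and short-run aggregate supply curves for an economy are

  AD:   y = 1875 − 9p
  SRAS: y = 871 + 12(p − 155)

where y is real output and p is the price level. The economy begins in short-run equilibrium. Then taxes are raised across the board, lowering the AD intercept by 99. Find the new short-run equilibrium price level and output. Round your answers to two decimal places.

This is a negative demand shock: AD shifts left.
New AD: y = 1776 − 9p.
SRAS can be written y = 12p − 989.
Set AD = SRAS: 1776 − 9p = 12p − 989, so 2765 = 21p and p = 131.67.
Substituting into AD, y = 591.00.

p = 131.67, y = 591.00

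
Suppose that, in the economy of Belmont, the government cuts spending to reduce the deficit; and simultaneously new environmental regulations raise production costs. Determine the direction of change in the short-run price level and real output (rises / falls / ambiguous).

Price level: ambiguous; output: falls

The first event is a negative demand shock: AD shifts left, which by itself pushes P down and Y down.
The second is an adverse supply shock: SRAS shifts left, which by itself pushes P up and Y down.
The two shocks push P in opposite directions, so the effect on P is ambiguous. Both shocks push Y down, so Y falls.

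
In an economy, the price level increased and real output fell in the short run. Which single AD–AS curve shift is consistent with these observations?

P rose and Y fell. An AD shift moves P and Y in the same direction; an SRAS shift moves them in opposite directions.
Here P and Y moved in opposite directions, so the SRAS curve shifted.
Since Y fell, SRAS shifted left.

SRAS shifted left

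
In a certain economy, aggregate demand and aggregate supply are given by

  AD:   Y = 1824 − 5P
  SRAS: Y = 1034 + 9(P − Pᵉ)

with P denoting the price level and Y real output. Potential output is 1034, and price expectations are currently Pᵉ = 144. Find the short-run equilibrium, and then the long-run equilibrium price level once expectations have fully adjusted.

Short run: with Pᵉ = 144, SRAS is Y = 9P − 262. Setting AD = SRAS gives 2086 = 14P, so P = 149 and Y = 1824 − 5·149 = 1079.
Output 1079 is above potential 1034, so over time expected prices rise and SRAS shifts left until Y returns to 1034.
Long run: Y = 1034 on the AD curve gives 1034 = 1824 − 5P, so P = 158.

Short run: P = 149, Y = 1079. Long run: P = 158.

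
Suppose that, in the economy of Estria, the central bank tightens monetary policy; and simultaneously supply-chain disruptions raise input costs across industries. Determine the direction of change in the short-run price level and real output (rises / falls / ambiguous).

The first event is a negative demand shock: AD shifts left, which by itself pushes P down and Y down.
The second is an adverse supply shock: SRAS shifts left, which by itself pushes P up and Y down.
The two shocks push P in opposite directions, so the effect on P is ambiguous. Both shocks push Y down, so Y falls.

Price level: ambiguous; output: falls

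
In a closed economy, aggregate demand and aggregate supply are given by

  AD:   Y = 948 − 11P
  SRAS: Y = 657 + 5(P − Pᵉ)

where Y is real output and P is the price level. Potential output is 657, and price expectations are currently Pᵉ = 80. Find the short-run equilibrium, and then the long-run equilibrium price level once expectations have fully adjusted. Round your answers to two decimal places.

Short run: P = 43.19, Y = 472.94. Long run: P = 26.45.

Short run: with Pᵉ = 80, SRAS is Y = 257 + 5P. Setting AD = SRAS gives 691 = 16P, so P = 43.19 and Y = 948 − 11P = 472.94.
Output 472.94 is below potential 657, so over time expected prices fall and SRAS shifts right until Y returns to 657.
Long run: Y = 657 on the AD curve gives 657 = 948 − 11P, so P = 26.45.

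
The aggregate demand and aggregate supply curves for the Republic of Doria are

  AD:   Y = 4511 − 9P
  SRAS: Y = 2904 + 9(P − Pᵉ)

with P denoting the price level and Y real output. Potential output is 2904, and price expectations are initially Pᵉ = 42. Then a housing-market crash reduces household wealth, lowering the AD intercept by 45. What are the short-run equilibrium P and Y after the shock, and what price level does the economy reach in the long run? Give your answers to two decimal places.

Short run: P = 107.78, Y = 3496.00. Long run: P = 173.56.

AD shifts left: new AD is Y = 4466 − 9P. With Pᵉ = 42, SRAS is Y = 2526 + 9P.
Short run: 4466 − 9P = 2526 + 9P gives 1940 = 18P, so P = 107.78 and Y = 4466 − 9P = 3496.00.
Y = 3496.00 is above potential 2904; expectations adjust and SRAS shifts left until Y = 2904.
Long run: on the new AD curve, 2904 = 4466 − 9P gives P = 173.56.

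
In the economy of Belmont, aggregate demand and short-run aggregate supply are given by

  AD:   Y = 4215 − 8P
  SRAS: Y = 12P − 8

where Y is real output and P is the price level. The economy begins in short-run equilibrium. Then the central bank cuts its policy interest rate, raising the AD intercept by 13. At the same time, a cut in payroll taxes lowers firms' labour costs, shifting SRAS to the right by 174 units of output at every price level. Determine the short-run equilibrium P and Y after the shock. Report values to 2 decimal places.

After both shocks: AD is Y = 4228 − 8P and SRAS is Y = 166 + 12P.
Setting them equal: 4062 = 20P, so P = 203.10.
Substituting into AD, Y = 2603.20.

P = 203.10, Y = 2603.20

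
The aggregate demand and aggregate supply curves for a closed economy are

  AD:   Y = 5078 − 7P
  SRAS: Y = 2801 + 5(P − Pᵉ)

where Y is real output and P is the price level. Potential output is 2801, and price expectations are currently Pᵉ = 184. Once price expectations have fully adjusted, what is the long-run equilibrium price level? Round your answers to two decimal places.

Short run: with Pᵉ = 184, SRAS is Y = 1881 + 5P. Setting AD = SRAS gives 3197 = 12P, so P = 266.42 and Y = 5078 − 7P = 3213.08.
Output 3213.08 is above potential 2801, so over time expected prices rise and SRAS shifts left until Y returns to 2801.
Long run: Y = 2801 on the AD curve gives 2801 = 5078 − 7P, so P = 325.29.

Long-run P = 325.29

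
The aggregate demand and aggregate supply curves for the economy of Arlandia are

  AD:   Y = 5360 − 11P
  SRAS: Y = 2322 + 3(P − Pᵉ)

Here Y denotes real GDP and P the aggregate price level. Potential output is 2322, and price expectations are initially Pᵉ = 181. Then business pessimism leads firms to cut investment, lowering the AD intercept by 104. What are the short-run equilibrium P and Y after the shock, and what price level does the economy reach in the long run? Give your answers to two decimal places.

AD shifts left: new AD is Y = 5256 − 11P. With Pᵉ = 181, SRAS is Y = 1779 + 3P.
Short run: 5256 − 11P = 1779 + 3P gives 3477 = 14P, so P = 248.36 and Y = 5256 − 11P = 2524.07.
Y = 2524.07 is above potential 2322; expectations adjust and SRAS shifts left until Y = 2322.
Long run: on the new AD curve, 2322 = 5256 − 11P gives P = 266.73.

Short run: P = 248.36, Y = 2524.07. Long run: P = 266.73.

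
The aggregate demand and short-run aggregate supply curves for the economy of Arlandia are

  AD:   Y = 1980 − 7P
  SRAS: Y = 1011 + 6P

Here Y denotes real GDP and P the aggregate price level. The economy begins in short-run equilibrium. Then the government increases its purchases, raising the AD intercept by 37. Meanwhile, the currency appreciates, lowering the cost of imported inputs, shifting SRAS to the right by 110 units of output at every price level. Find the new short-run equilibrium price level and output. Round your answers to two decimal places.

P = 68.92, Y = 1534.54

After both shocks: AD is Y = 2017 − 7P and SRAS is Y = 1121 + 6P.
Setting them equal: 896 = 13P, so P = 68.92.
Substituting into AD, Y = 1534.54.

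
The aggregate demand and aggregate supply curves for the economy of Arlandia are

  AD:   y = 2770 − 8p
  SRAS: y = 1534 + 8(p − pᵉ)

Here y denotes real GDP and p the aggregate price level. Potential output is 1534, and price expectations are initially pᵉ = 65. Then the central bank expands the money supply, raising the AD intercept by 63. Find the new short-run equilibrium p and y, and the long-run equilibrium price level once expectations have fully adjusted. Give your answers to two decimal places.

AD shifts right: new AD is y = 2833 − 8p. With pᵉ = 65, SRAS is y = 1014 + 8p.
Short run: 2833 − 8p = 1014 + 8p gives 1819 = 16p, so p = 113.69 and y = 2833 − 8p = 1923.50.
y = 1923.50 is above potential 1534; expectations adjust and SRAS shifts left until y = 1534.
Long run: on the new AD curve, 1534 = 2833 − 8p gives p = 162.38.

Short run: p = 113.69, y = 1923.50. Long run: p = 162.38.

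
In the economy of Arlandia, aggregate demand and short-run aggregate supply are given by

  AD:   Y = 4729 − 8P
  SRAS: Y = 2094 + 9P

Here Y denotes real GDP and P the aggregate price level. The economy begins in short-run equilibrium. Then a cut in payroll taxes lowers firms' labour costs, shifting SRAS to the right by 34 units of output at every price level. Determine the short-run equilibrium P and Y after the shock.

This is a positive supply shock: SRAS shifts right.
New SRAS: Y = 2128 + 9P.
Set AD = SRAS: 4729 − 8P = 2128 + 9P, so 2601 = 17P and P = 153.
Y = 4729 − 8·153 = 3505.

P = 153, Y = 3505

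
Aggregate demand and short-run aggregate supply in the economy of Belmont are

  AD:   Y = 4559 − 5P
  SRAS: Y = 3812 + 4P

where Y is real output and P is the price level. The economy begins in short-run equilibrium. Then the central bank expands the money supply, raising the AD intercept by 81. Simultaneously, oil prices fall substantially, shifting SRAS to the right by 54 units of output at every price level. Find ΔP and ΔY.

After both shocks: AD is Y = 4640 − 5P and SRAS is Y = 3866 + 4P.
Setting them equal: 774 = 9P, so P = 86.
Y = 4640 − 5·86 = 4210.
Initially P = 83, Y = 4144, so ΔP = +3 and ΔY = +66.

ΔP = +3, ΔY = +66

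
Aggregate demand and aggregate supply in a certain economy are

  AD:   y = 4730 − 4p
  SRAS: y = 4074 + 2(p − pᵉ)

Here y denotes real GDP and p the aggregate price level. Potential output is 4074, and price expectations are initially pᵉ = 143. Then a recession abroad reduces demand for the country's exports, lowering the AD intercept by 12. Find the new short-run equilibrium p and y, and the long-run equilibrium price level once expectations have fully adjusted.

AD shifts left: new AD is y = 4718 − 4p. With pᵉ = 143, SRAS is y = 3788 + 2p.
Short run: 4718 − 4p = 3788 + 2p gives 930 = 6p, so p = 155 and y = 4718 − 4·155 = 4098.
y = 4098 is above potential 4074; expectations adjust and SRAS shifts left until y = 4074.
Long run: on the new AD curve, 4074 = 4718 − 4p gives p = 161.

Short run: p = 155, y = 4098. Long run: p = 161.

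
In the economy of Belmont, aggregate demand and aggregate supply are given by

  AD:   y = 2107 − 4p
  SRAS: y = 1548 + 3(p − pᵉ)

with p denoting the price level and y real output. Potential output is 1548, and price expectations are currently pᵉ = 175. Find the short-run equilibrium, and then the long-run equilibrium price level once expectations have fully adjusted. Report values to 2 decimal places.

Short run: p = 154.86, y = 1487.57. Long run: p = 139.75.

Short run: with pᵉ = 175, SRAS is y = 1023 + 3p. Setting AD = SRAS gives 1084 = 7p, so p = 154.86 and y = 2107 − 4p = 1487.57.
Output 1487.57 is below potential 1548, so over time expected prices fall and SRAS shifts right until y returns to 1548.
Long run: y = 1548 on the AD curve gives 1548 = 2107 − 4p, so p = 139.75.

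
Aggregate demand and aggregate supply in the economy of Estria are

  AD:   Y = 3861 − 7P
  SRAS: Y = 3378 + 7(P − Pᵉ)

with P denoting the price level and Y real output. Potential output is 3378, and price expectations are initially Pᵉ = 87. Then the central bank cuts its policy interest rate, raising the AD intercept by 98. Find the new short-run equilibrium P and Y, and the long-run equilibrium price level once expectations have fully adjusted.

Short run: P = 85, Y = 3364. Long run: P = 83.

AD shifts right: new AD is Y = 3959 − 7P. With Pᵉ = 87, SRAS is Y = 2769 + 7P.
Short run: 3959 − 7P = 2769 + 7P gives 1190 = 14P, so P = 85 and Y = 3959 − 7·85 = 3364.
Y = 3364 is below potential 3378; expectations adjust and SRAS shifts right until Y = 3378.
Long run: on the new AD curve, 3378 = 3959 − 7P gives P = 83.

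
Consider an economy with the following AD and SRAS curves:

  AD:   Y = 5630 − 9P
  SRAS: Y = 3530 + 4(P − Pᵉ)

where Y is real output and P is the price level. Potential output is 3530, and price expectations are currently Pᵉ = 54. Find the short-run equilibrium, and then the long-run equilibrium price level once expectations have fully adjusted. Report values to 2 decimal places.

Short run: P = 178.15, Y = 4026.62. Long run: P = 233.33.

Short run: with Pᵉ = 54, SRAS is Y = 3314 + 4P. Setting AD = SRAS gives 2316 = 13P, so P = 178.15 and Y = 5630 − 9P = 4026.62.
Output 4026.62 is above potential 3530, so over time expected prices rise and SRAS shifts left until Y returns to 3530.
Long run: Y = 3530 on the AD curve gives 3530 = 5630 − 9P, so P = 233.33.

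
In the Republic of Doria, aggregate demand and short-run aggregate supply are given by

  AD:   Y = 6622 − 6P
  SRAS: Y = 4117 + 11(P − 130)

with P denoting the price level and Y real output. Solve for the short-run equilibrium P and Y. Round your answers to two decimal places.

P = 231.47, Y = 5233.18

Write SRAS as Y = 4117 + 11P − 1430 = 2687 + 11P.
Set AD = SRAS: 6622 − 6P = 2687 + 11P, so 3935 = 17P and P = 231.47.
Substituting into AD, Y = 6622 − 6P = 5233.18.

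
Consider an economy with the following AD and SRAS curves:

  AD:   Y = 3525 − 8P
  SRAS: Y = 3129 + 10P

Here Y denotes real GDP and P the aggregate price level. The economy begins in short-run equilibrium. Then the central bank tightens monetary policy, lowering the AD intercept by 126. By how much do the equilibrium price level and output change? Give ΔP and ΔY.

ΔP = -7, ΔY = -70

This is a negative demand shock: AD shifts left.
New AD: Y = 3399 − 8P.
Set AD = SRAS: 3399 − 8P = 3129 + 10P, so 270 = 18P and P = 15.
Y = 3399 − 8·15 = 3279.
Initially P = 22, Y = 3349, so ΔP = -7 and ΔY = -70.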